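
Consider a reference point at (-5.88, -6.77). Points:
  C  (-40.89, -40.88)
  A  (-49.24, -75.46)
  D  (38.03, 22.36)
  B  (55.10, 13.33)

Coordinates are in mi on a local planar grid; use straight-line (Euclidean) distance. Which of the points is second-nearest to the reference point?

D

Distances from the reference point ((-5.88, -6.77)):
C: 48.9 mi
D: 52.7 mi
B: 64.2 mi
A: 81.2 mi
The second-nearest is D at 52.7 mi.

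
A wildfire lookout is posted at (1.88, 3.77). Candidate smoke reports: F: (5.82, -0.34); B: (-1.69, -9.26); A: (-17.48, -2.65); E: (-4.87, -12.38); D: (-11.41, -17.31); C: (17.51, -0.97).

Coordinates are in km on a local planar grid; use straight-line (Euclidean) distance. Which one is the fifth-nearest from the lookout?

Distance to each, sorted:
F: 5.7 km
B: 13.5 km
C: 16.3 km
E: 17.5 km
A: 20.4 km
D: 24.9 km
The fifth-nearest is A at 20.4 km.

A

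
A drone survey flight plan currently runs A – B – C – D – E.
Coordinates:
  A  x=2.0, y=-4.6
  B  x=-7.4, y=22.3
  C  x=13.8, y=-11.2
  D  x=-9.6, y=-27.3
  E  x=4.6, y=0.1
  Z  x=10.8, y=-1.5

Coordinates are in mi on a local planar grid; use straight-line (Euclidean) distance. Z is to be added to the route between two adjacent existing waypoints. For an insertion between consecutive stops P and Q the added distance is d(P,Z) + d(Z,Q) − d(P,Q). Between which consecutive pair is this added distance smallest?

between B and C

Added distance for inserting Z between each consecutive pair:
A–B: 10.8 mi
B–C: 0.5 mi
C–D: 14.6 mi
D–E: 8.4 mi
Smallest added distance is 0.5 mi, inserting between B and C.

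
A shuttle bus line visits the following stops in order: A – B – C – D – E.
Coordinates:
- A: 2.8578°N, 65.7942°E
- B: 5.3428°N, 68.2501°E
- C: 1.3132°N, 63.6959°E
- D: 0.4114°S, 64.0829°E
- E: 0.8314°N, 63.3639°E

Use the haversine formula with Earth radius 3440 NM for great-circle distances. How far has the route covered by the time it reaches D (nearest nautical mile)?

Leg distances:
A→B: 209.5 NM  (cumulative 209.5 NM)
B→C: 364.7 NM  (cumulative 574.2 NM)
C→D: 106.1 NM  (cumulative 680.3 NM)
Cumulative distance at D ≈ 680 NM.

680 NM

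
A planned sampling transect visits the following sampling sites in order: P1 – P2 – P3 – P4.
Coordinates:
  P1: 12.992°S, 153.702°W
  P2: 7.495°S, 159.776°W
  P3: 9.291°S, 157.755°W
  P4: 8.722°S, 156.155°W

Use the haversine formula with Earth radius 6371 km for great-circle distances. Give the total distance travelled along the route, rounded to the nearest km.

1388 km

Leg distances:
P1→P2: 902.8 km  (cumulative 902.8 km)
P2→P3: 298.8 km  (cumulative 1201.6 km)
P3→P4: 186.8 km  (cumulative 1388.4 km)
Total route length ≈ 1388 km.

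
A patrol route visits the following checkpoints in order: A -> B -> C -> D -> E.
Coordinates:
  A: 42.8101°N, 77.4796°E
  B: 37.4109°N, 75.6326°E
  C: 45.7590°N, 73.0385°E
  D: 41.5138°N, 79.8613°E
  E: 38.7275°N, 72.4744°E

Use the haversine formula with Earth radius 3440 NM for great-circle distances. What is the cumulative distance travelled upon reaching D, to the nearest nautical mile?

1240 NM

Leg distances:
A→B: 335.1 NM  (cumulative 335.1 NM)
B→C: 514.5 NM  (cumulative 849.5 NM)
C→D: 390.7 NM  (cumulative 1240.3 NM)
Cumulative distance at D ≈ 1240 NM.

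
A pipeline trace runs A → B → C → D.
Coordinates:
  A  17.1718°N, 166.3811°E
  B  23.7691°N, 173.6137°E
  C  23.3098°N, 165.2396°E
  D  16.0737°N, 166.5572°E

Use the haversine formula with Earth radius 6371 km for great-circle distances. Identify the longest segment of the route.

Leg distances:
A→B: 1051.1 km
B→C: 855.1 km
C→D: 816.3 km
The longest leg is A–B at 1051.1 km.

A–B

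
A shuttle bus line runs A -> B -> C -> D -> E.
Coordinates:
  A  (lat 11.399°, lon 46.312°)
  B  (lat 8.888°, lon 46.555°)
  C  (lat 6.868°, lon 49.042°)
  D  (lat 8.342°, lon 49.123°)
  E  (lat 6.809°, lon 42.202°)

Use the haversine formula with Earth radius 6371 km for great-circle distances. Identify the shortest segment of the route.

Leg distances:
A→B: 280.5 km
B→C: 354.2 km
C→D: 164.1 km
D→E: 781.6 km
The shortest leg is C–D at 164.1 km.

C–D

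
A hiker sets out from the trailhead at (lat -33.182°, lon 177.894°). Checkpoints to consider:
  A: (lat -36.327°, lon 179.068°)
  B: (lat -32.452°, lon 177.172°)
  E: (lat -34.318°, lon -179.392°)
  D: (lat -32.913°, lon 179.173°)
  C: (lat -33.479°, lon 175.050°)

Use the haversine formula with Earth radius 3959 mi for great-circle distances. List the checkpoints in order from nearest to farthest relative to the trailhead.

Computing each great-circle distance from (lat -33.182°, lon 177.894°):
B (lat -32.452°, lon 177.172°): 65.6 mi
D (lat -32.913°, lon 179.173°): 76.4 mi
C (lat -33.479°, lon 175.050°): 165.5 mi
E (lat -34.318°, lon -179.392°): 174.6 mi
A (lat -36.327°, lon 179.068°): 227.3 mi

B, D, C, E, A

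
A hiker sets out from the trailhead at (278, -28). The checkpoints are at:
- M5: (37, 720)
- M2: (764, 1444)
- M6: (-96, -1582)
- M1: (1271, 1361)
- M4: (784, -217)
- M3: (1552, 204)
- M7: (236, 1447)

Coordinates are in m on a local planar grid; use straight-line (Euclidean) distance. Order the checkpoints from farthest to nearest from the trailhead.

M1, M6, M2, M7, M3, M5, M4

Computing each straight-line distance from (278, -28):
M1 (1271, 1361): 1707.4 m
M6 (-96, -1582): 1598.4 m
M2 (764, 1444): 1550.2 m
M7 (236, 1447): 1475.6 m
M3 (1552, 204): 1295.0 m
M5 (37, 720): 785.9 m
M4 (784, -217): 540.1 m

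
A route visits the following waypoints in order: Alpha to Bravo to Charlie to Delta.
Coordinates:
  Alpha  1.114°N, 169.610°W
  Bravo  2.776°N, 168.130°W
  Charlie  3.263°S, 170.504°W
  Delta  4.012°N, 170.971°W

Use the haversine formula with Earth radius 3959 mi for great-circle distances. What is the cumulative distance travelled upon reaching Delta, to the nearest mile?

Leg distances:
Alpha→Bravo: 153.7 mi  (cumulative 153.7 mi)
Bravo→Charlie: 448.3 mi  (cumulative 602.1 mi)
Charlie→Delta: 503.7 mi  (cumulative 1105.8 mi)
Cumulative distance at Delta ≈ 1106 mi.

1106 mi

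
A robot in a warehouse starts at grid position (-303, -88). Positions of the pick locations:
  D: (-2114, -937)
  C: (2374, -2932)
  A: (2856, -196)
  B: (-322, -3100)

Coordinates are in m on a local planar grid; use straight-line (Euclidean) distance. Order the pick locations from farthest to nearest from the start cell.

C, A, B, D

Distance from the start cell at (-303, -88) to each:
C (2374, -2932): 3905.7 m
A (2856, -196): 3160.8 m
B (-322, -3100): 3012.1 m
D (-2114, -937): 2000.1 m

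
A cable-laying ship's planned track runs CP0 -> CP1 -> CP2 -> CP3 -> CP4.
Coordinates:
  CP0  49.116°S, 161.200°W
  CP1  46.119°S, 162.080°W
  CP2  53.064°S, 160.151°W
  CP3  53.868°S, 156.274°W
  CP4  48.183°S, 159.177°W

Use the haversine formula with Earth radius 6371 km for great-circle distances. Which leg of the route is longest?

CP1–CP2

Leg distances:
CP0→CP1: 339.7 km
CP1→CP2: 784.6 km
CP2→CP3: 271.7 km
CP3→CP4: 663.8 km
The longest leg is CP1–CP2 at 784.6 km.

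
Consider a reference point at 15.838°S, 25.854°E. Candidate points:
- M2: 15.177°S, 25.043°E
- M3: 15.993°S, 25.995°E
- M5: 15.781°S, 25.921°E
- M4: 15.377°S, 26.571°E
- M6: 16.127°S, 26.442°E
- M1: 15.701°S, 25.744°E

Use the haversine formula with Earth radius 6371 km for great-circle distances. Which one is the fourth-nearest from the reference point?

Distance to each, sorted:
M5: 9.6 km
M1: 19.3 km
M3: 22.9 km
M6: 70.6 km
M4: 92.3 km
M2: 113.8 km
The fourth-nearest is M6 at 70.6 km.

M6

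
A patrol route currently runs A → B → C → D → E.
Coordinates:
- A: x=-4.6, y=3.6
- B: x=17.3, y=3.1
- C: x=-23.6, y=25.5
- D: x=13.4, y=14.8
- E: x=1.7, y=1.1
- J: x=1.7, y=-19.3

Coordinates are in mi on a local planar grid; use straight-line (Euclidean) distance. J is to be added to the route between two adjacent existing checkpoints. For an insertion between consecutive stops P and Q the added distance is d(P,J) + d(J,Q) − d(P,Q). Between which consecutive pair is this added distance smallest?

between A and B

Added distance for inserting J between each consecutive pair:
A–B: 29.1 mi
B–C: 32.1 mi
C–D: 49.0 mi
D–E: 38.4 mi
Smallest added distance is 29.1 mi, inserting between A and B.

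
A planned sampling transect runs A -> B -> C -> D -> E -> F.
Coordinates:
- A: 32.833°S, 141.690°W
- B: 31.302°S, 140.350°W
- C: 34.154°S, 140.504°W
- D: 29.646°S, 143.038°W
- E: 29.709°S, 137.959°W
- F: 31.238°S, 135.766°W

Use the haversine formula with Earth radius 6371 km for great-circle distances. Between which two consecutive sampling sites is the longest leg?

C–D

Leg distances:
A→B: 211.9 km
B→C: 317.5 km
C→D: 555.4 km
D→E: 490.7 km
E→F: 270.3 km
The longest leg is C–D at 555.4 km.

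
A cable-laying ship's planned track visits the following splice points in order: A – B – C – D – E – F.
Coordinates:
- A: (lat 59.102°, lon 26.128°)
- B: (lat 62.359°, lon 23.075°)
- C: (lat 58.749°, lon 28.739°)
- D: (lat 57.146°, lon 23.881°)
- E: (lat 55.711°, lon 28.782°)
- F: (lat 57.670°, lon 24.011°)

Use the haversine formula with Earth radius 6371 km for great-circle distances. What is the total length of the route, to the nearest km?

Leg distances:
A→B: 398.3 km  (cumulative 398.3 km)
B→C: 506.6 km  (cumulative 904.8 km)
C→D: 337.4 km  (cumulative 1242.3 km)
D→E: 340.9 km  (cumulative 1583.2 km)
E→F: 363.6 km  (cumulative 1946.8 km)
Total route length ≈ 1947 km.

1947 km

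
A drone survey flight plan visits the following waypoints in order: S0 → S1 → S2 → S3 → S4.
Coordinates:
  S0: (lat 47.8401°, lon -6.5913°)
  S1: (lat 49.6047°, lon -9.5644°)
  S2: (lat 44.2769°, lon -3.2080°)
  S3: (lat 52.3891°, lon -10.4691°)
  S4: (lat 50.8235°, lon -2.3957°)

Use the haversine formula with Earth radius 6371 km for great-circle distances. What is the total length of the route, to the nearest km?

2689 km

Leg distances:
S0→S1: 293.3 km  (cumulative 293.3 km)
S1→S2: 763.5 km  (cumulative 1056.9 km)
S2→S3: 1048.5 km  (cumulative 2105.3 km)
S3→S4: 583.7 km  (cumulative 2689.0 km)
Total route length ≈ 2689 km.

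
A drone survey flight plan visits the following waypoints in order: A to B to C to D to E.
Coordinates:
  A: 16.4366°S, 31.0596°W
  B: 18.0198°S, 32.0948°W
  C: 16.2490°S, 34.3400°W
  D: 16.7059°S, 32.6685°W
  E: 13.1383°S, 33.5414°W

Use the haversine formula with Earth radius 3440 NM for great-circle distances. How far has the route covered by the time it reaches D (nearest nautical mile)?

379 NM

Leg distances:
A→B: 112.1 NM  (cumulative 112.1 NM)
B→C: 167.0 NM  (cumulative 279.1 NM)
C→D: 100.1 NM  (cumulative 379.2 NM)
Cumulative distance at D ≈ 379 NM.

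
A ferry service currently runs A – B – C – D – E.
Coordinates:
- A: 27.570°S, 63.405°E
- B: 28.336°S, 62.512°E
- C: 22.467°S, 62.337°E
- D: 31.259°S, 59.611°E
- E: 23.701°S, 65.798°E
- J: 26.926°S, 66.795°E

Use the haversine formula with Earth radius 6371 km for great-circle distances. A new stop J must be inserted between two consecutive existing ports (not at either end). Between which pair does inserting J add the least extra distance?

between D and E

Added distance for inserting J between each consecutive pair:
A–B: 670.5 km
B–C: 466.9 km
C–D: 503.3 km
D–E: 182.0 km
Smallest added distance is 182.0 km, inserting between D and E.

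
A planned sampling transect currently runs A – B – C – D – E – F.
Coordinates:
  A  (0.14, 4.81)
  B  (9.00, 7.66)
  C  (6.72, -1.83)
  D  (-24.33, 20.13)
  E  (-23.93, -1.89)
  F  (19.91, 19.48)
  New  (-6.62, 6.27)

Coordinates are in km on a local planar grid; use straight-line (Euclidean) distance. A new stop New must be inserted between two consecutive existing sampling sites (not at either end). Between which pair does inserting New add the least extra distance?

Added distance for inserting New between each consecutive pair:
A–B: 13.3 km
B–C: 21.5 km
C–D: 0.1 km
D–E: 19.6 km
E–F: 0.0 km
Smallest added distance is 0.0 km, inserting between E and F.

between E and F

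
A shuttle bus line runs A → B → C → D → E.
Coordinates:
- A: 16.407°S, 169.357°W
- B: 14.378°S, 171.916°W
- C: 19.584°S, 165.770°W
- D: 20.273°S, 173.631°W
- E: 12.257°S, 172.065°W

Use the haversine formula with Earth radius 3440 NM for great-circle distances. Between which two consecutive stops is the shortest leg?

A–B

Leg distances:
A→B: 191.8 NM
B→C: 471.3 NM
C→D: 445.6 NM
D→E: 489.6 NM
The shortest leg is A–B at 191.8 NM.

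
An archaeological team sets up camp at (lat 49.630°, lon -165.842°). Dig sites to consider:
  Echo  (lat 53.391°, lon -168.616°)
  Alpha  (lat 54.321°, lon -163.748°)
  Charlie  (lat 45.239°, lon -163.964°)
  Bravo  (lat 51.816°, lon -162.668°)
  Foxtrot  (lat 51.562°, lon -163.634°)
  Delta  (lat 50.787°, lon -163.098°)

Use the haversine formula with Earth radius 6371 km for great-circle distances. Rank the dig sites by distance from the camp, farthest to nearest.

Distances from the camp:
Alpha (lat 54.321°, lon -163.748°): 540.9 km
Charlie (lat 45.239°, lon -163.964°): 508.2 km
Echo (lat 53.391°, lon -168.616°): 460.1 km
Bravo (lat 51.816°, lon -162.668°): 330.1 km
Foxtrot (lat 51.562°, lon -163.634°): 265.4 km
Delta (lat 50.787°, lon -163.098°): 233.8 km

Alpha, Charlie, Echo, Bravo, Foxtrot, Delta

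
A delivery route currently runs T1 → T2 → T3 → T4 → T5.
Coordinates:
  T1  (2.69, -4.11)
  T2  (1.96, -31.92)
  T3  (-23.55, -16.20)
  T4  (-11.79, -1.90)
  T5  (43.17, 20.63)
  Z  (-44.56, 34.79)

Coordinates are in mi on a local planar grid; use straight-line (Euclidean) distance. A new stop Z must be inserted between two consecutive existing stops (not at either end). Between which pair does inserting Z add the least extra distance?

between T4 and T5

Added distance for inserting Z between each consecutive pair:
T1–T2: 114.7 mi
T2–T3: 106.5 mi
T3–T4: 85.8 mi
T4–T5: 78.7 mi
Smallest added distance is 78.7 mi, inserting between T4 and T5.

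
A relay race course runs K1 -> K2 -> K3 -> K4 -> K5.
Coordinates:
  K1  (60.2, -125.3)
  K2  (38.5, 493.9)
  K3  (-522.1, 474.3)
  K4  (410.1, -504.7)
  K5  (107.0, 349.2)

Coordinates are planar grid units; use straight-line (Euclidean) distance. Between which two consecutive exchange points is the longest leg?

K3–K4

Leg distances:
K1→K2: 619.6
K2→K3: 560.9
K3→K4: 1351.8
K4→K5: 906.1
The longest leg is K3–K4 at 1351.8.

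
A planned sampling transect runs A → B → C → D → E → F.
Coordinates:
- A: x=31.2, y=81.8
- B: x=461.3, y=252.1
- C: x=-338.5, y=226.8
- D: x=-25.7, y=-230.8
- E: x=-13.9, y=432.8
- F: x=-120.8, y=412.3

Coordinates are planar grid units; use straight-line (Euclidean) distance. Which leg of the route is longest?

Leg distances:
A→B: 462.6
B→C: 800.2
C→D: 554.3
D→E: 663.7
E→F: 108.8
The longest leg is B–C at 800.2.

B–C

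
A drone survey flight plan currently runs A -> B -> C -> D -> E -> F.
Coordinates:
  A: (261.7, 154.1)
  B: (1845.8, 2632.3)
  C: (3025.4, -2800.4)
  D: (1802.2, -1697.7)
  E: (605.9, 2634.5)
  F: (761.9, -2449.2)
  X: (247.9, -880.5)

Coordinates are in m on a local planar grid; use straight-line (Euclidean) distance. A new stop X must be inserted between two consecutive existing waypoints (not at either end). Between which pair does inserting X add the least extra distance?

Added distance for inserting X between each consecutive pair:
A–B: 1952.6 m
B–C: 1676.3 m
C–D: 3485.6 m
D–E: 794.9 m
E–F: 97.9 m
Smallest added distance is 97.9 m, inserting between E and F.

between E and F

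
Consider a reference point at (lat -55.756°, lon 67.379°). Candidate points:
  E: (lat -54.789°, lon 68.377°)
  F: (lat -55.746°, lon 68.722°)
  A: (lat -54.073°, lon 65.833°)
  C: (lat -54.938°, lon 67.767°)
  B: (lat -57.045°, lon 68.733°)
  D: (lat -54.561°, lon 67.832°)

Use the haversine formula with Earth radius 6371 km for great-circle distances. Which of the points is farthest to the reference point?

Distance to each, sorted:
A: 211.6 km
B: 165.8 km
D: 136.0 km
E: 124.7 km
C: 94.2 km
F: 84.1 km
The farthest is A at 211.6 km.

A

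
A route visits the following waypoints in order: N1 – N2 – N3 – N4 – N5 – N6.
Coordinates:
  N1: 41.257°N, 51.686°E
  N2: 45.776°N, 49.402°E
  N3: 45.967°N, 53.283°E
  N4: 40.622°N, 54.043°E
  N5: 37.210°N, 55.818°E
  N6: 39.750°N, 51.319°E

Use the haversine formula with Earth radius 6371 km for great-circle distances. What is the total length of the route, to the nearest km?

2326 km

Leg distances:
N1→N2: 535.1 km  (cumulative 535.1 km)
N2→N3: 301.2 km  (cumulative 836.3 km)
N3→N4: 597.5 km  (cumulative 1433.8 km)
N4→N5: 409.3 km  (cumulative 1843.1 km)
N5→N6: 482.7 km  (cumulative 2325.8 km)
Total route length ≈ 2326 km.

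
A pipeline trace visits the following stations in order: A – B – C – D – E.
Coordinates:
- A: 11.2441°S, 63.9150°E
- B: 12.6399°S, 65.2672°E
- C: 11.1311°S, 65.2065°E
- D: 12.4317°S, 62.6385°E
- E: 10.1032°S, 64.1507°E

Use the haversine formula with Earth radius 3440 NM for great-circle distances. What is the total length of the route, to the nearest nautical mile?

542 NM

Leg distances:
A→B: 115.5 NM  (cumulative 115.5 NM)
B→C: 90.7 NM  (cumulative 206.1 NM)
C→D: 169.9 NM  (cumulative 376.1 NM)
D→E: 165.7 NM  (cumulative 541.8 NM)
Total route length ≈ 542 NM.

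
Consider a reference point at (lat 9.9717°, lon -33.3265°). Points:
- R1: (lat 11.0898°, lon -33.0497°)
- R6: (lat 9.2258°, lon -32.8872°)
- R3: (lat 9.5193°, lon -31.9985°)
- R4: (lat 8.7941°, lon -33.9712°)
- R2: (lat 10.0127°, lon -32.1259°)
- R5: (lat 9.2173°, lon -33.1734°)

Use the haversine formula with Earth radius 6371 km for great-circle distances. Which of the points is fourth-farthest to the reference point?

Distance to each, sorted:
R3: 154.0 km
R4: 148.8 km
R2: 131.6 km
R1: 128.0 km
R6: 95.9 km
R5: 85.5 km
The fourth-farthest is R1 at 128.0 km.

R1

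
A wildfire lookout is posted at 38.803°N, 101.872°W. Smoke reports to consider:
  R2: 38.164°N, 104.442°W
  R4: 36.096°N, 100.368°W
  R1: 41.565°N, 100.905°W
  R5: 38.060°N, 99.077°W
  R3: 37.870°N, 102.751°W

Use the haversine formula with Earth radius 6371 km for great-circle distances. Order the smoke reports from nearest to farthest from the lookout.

Computing each great-circle distance from 38.803°N, 101.872°W:
R3 37.870°N, 102.751°W: 129.0 km
R2 38.164°N, 104.442°W: 234.7 km
R5 38.060°N, 99.077°W: 257.1 km
R1 41.565°N, 100.905°W: 317.9 km
R4 36.096°N, 100.368°W: 329.0 km

R3, R2, R5, R1, R4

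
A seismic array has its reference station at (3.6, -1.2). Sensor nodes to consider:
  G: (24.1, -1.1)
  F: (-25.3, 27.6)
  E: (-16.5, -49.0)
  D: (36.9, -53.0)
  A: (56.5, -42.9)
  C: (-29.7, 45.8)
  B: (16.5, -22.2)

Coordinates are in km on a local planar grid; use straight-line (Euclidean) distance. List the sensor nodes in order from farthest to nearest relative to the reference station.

A, D, C, E, F, B, G

Computing each straight-line distance from (3.6, -1.2):
A (56.5, -42.9): 67.4 km
D (36.9, -53.0): 61.6 km
C (-29.7, 45.8): 57.6 km
E (-16.5, -49.0): 51.9 km
F (-25.3, 27.6): 40.8 km
B (16.5, -22.2): 24.6 km
G (24.1, -1.1): 20.5 km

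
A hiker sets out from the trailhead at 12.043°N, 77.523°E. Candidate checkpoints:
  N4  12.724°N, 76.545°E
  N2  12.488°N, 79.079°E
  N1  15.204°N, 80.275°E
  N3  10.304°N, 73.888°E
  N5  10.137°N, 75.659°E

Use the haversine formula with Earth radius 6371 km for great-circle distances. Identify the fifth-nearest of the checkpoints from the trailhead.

Distances from the trailhead (12.043°N, 77.523°E):
N4: 130.4 km
N2: 176.2 km
N5: 293.7 km
N3: 441.2 km
N1: 460.4 km
The fifth-nearest is N1 at 460.4 km.

N1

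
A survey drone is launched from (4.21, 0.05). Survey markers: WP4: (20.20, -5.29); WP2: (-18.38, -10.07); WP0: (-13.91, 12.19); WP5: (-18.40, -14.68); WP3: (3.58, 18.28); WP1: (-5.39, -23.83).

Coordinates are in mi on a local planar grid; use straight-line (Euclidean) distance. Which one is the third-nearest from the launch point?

Distance to each, sorted:
WP4: 16.9 mi
WP3: 18.2 mi
WP0: 21.8 mi
WP2: 24.8 mi
WP1: 25.7 mi
WP5: 27.0 mi
The third-nearest is WP0 at 21.8 mi.

WP0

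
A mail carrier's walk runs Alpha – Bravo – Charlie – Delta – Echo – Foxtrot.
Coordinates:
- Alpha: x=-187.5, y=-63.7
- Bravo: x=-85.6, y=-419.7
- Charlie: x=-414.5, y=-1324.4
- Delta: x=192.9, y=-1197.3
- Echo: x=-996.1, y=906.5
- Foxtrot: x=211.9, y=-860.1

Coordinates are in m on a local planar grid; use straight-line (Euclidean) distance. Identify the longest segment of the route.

Delta–Echo

Leg distances:
Alpha→Bravo: 370.3 m
Bravo→Charlie: 962.6 m
Charlie→Delta: 620.6 m
Delta→Echo: 2416.5 m
Echo→Foxtrot: 2140.1 m
The longest leg is Delta–Echo at 2416.5 m.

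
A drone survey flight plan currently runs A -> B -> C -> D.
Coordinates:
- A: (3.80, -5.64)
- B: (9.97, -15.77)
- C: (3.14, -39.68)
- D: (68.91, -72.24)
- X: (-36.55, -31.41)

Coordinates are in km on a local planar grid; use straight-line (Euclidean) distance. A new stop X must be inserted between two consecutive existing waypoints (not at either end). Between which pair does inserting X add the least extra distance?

Added distance for inserting X between each consecutive pair:
A–B: 85.1 km
B–C: 64.8 km
C–D: 80.2 km
Smallest added distance is 64.8 km, inserting between B and C.

between B and C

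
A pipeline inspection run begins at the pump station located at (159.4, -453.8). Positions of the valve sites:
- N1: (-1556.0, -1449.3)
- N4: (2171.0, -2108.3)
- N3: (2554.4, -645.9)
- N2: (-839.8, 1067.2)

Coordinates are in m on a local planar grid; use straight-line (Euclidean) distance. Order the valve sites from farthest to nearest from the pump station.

N4, N3, N1, N2

Distances from the pump station:
N4 (2171.0, -2108.3): 2604.6 m
N3 (2554.4, -645.9): 2402.7 m
N1 (-1556.0, -1449.3): 1983.3 m
N2 (-839.8, 1067.2): 1819.8 m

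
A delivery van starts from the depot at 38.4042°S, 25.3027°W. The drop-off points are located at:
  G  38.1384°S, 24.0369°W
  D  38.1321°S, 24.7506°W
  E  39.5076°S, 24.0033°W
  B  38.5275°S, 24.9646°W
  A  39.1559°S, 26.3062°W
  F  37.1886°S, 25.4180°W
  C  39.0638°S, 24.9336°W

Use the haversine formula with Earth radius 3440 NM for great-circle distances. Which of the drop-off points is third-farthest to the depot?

A

Distance to each, sorted:
E: 89.8 NM
F: 73.2 NM
A: 65.1 NM
G: 61.8 NM
C: 43.2 NM
D: 30.7 NM
B: 17.5 NM
The third-farthest is A at 65.1 NM.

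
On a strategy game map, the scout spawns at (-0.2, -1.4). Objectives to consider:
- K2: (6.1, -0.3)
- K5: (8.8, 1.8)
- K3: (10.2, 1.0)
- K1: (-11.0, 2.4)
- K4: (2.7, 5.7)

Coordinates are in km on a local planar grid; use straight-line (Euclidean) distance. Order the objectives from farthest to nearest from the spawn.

Distance from the spawn at (-0.2, -1.4) to each:
K1 (-11.0, 2.4): 11.4 km
K3 (10.2, 1.0): 10.7 km
K5 (8.8, 1.8): 9.6 km
K4 (2.7, 5.7): 7.7 km
K2 (6.1, -0.3): 6.4 km

K1, K3, K5, K4, K2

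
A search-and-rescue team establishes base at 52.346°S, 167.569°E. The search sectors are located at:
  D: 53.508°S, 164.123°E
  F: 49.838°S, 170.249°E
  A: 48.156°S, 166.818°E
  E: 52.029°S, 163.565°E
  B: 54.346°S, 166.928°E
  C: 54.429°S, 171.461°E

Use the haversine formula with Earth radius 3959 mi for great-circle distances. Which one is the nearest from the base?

B

Distance to each, sorted:
B: 140.7 mi
D: 164.4 mi
E: 171.0 mi
F: 208.7 mi
C: 215.4 mi
A: 291.4 mi
The nearest is B at 140.7 mi.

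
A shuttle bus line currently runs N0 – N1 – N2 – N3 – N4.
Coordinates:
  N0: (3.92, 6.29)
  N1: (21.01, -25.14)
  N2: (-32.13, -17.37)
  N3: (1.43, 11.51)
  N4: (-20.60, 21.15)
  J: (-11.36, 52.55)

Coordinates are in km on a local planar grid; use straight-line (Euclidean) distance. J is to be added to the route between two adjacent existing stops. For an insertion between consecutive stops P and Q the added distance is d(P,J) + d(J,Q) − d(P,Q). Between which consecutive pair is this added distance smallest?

between N3 and N4

Added distance for inserting J between each consecutive pair:
N0–N1: 97.1 km
N1–N2: 103.4 km
N2–N3: 71.7 km
N3–N4: 51.7 km
Smallest added distance is 51.7 km, inserting between N3 and N4.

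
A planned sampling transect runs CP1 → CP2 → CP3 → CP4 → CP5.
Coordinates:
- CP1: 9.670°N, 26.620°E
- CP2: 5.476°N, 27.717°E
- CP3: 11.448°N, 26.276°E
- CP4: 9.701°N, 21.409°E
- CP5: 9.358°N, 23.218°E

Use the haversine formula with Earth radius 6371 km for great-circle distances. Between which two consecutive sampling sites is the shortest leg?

CP4–CP5

Leg distances:
CP1→CP2: 481.8 km
CP2→CP3: 682.7 km
CP3→CP4: 566.3 km
CP4→CP5: 202.0 km
The shortest leg is CP4–CP5 at 202.0 km.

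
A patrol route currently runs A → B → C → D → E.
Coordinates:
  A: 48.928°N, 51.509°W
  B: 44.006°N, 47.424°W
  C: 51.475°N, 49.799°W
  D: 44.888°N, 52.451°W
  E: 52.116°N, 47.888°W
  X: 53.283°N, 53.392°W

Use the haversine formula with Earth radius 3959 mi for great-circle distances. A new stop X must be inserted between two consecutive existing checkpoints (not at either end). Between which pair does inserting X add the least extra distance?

Added distance for inserting X between each consecutive pair:
A–B: 616.1 mi
B–C: 364.6 mi
C–D: 306.8 mi
D–E: 284.6 mi
Smallest added distance is 284.6 mi, inserting between D and E.

between D and E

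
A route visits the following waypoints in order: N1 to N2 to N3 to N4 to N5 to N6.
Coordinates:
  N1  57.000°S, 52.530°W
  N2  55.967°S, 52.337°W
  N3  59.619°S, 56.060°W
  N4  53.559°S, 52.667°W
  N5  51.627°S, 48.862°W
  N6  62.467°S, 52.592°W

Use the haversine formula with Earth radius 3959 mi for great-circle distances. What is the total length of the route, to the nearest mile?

Leg distances:
N1→N2: 71.8 mi  (cumulative 71.8 mi)
N2→N3: 287.1 mi  (cumulative 358.8 mi)
N3→N4: 438.0 mi  (cumulative 796.9 mi)
N4→N5: 208.1 mi  (cumulative 1005.0 mi)
N5→N6: 761.7 mi  (cumulative 1766.7 mi)
Total route length ≈ 1767 mi.

1767 mi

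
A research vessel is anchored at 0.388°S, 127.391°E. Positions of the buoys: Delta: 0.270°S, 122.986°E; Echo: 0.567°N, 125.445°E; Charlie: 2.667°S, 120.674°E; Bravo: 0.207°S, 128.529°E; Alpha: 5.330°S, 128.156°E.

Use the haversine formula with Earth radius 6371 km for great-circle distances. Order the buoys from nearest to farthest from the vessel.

Computing each great-circle distance from 0.388°S, 127.391°E:
Bravo 0.207°S, 128.529°E: 128.1 km
Echo 0.567°N, 125.445°E: 241.0 km
Delta 0.270°S, 122.986°E: 490.0 km
Alpha 5.330°S, 128.156°E: 556.0 km
Charlie 2.667°S, 120.674°E: 788.4 km

Bravo, Echo, Delta, Alpha, Charlie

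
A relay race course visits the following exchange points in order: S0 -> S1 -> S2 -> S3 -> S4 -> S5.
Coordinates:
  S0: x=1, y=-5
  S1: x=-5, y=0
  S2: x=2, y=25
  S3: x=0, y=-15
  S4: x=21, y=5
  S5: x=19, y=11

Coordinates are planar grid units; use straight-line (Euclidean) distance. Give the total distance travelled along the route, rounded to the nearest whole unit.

Leg distances:
S0→S1: 7.8  (cumulative 7.8)
S1→S2: 26.0  (cumulative 33.8)
S2→S3: 40.0  (cumulative 73.8)
S3→S4: 29.0  (cumulative 102.8)
S4→S5: 6.3  (cumulative 109.1)
Total route length ≈ 109.

109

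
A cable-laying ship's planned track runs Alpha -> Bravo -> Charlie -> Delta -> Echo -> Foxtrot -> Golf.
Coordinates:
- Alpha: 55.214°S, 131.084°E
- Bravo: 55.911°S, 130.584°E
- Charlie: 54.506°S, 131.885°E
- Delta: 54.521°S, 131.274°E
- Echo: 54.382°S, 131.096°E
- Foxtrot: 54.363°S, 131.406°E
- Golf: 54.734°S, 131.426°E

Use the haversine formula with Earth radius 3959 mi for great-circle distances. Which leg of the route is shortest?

Delta–Echo

Leg distances:
Alpha→Bravo: 52.0 mi
Bravo→Charlie: 109.8 mi
Charlie→Delta: 24.5 mi
Delta→Echo: 12.0 mi
Echo→Foxtrot: 12.5 mi
Foxtrot→Golf: 25.6 mi
The shortest leg is Delta–Echo at 12.0 mi.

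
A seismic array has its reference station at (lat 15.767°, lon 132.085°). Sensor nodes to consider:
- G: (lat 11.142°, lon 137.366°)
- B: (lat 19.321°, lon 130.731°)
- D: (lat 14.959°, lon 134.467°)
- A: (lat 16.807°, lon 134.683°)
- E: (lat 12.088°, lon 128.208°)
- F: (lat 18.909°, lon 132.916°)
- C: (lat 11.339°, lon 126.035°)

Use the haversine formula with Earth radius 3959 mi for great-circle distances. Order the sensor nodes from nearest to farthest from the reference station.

Distances from the reference station:
D (lat 14.959°, lon 134.467°): 168.2 mi
A (lat 16.807°, lon 134.683°): 186.7 mi
F (lat 18.909°, lon 132.916°): 223.9 mi
B (lat 19.321°, lon 130.731°): 261.3 mi
E (lat 12.088°, lon 128.208°): 363.6 mi
G (lat 11.142°, lon 137.366°): 477.5 mi
C (lat 11.339°, lon 126.035°): 508.6 mi

D, A, F, B, E, G, C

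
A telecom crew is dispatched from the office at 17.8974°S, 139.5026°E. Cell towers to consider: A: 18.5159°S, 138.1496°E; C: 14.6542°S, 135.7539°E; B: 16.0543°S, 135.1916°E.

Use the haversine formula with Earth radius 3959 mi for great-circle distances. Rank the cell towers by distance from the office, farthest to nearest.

C, B, A

Distance from the office at 17.8974°S, 139.5026°E to each:
C 14.6542°S, 135.7539°E: 334.7 mi
B 16.0543°S, 135.1916°E: 312.0 mi
A 18.5159°S, 138.1496°E: 98.6 mi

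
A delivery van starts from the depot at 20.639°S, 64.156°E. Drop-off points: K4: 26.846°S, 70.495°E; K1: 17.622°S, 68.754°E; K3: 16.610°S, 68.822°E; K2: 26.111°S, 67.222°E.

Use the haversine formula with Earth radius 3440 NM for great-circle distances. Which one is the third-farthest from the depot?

Distances from the depot (20.639°S, 64.156°E):
K4: 509.9 NM
K2: 369.4 NM
K3: 359.1 NM
K1: 317.5 NM
The third-farthest is K3 at 359.1 NM.

K3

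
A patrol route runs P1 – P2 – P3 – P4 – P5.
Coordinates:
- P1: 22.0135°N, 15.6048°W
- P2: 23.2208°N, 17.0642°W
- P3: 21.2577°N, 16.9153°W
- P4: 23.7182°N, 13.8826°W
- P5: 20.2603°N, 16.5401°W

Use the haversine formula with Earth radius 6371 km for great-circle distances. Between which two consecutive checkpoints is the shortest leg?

Leg distances:
P1→P2: 201.1 km
P2→P3: 218.8 km
P3→P4: 414.6 km
P4→P5: 472.1 km
The shortest leg is P1–P2 at 201.1 km.

P1–P2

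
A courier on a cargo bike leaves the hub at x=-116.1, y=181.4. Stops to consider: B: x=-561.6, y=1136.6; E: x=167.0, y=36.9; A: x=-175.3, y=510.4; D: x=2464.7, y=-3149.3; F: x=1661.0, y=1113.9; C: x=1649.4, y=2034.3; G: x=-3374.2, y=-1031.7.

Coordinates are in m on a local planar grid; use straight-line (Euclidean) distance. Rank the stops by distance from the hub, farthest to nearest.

Distances from the hub:
D x=2464.7, y=-3149.3: 4213.6 m
G x=-3374.2, y=-1031.7: 3476.6 m
C x=1649.4, y=2034.3: 2559.3 m
F x=1661.0, y=1113.9: 2006.9 m
B x=-561.6, y=1136.6: 1054.0 m
A x=-175.3, y=510.4: 334.3 m
E x=167.0, y=36.9: 317.8 m

D, G, C, F, B, A, E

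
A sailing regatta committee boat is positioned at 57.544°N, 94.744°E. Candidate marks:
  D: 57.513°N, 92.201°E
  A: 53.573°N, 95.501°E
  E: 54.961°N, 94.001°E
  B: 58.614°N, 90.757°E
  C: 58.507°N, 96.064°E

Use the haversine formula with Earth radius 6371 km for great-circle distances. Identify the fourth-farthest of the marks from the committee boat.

D

Distance to each, sorted:
A: 444.1 km
E: 290.9 km
B: 262.8 km
D: 151.8 km
C: 132.3 km
The fourth-farthest is D at 151.8 km.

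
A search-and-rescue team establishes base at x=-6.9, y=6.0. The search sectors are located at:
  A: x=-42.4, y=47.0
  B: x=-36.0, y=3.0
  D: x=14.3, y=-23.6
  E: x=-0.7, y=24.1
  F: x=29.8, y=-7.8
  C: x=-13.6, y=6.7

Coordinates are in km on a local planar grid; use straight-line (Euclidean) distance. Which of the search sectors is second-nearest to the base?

Distance to each, sorted:
C: 6.7 km
E: 19.1 km
B: 29.3 km
D: 36.4 km
F: 39.2 km
A: 54.2 km
The second-nearest is E at 19.1 km.

E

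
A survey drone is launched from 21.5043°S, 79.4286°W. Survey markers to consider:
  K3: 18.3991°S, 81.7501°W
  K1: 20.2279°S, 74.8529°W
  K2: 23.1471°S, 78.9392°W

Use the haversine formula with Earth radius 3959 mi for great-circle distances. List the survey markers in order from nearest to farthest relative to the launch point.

K2, K3, K1

Computing each great-circle distance from 21.5043°S, 79.4286°W:
K2 23.1471°S, 78.9392°W: 117.7 mi
K3 18.3991°S, 81.7501°W: 262.2 mi
K1 20.2279°S, 74.8529°W: 308.3 mi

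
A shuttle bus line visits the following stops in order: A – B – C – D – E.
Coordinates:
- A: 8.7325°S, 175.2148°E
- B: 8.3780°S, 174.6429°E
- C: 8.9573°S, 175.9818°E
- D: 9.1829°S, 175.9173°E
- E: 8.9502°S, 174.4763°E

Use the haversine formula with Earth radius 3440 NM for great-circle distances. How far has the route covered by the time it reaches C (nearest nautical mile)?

127 NM

Leg distances:
A→B: 40.1 NM  (cumulative 40.1 NM)
B→C: 86.7 NM  (cumulative 126.8 NM)
Cumulative distance at C ≈ 127 NM.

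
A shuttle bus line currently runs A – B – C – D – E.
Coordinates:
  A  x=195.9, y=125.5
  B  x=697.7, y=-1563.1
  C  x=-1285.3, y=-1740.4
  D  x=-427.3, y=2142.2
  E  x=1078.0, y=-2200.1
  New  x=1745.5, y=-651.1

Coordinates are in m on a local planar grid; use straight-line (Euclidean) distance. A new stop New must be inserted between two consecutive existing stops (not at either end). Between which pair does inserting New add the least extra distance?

between D and E

Added distance for inserting New between each consecutive pair:
A–B: 1360.8 m
B–C: 2618.8 m
C–D: 2783.2 m
D–E: 629.8 m
Smallest added distance is 629.8 m, inserting between D and E.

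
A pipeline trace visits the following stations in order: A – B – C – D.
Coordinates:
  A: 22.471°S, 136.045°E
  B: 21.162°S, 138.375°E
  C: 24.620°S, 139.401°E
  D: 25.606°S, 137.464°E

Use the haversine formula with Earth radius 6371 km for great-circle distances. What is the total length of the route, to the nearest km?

Leg distances:
A→B: 281.1 km  (cumulative 281.1 km)
B→C: 398.6 km  (cumulative 679.7 km)
C→D: 223.7 km  (cumulative 903.5 km)
Total route length ≈ 903 km.

903 km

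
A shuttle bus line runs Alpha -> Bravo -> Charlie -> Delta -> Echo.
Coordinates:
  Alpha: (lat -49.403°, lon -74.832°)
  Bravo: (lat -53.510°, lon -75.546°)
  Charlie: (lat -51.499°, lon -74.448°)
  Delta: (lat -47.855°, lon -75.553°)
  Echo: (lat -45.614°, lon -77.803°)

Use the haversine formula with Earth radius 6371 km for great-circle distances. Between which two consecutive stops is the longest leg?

Alpha–Bravo

Leg distances:
Alpha→Bravo: 459.3 km
Bravo→Charlie: 235.6 km
Charlie→Delta: 412.9 km
Delta→Echo: 302.5 km
The longest leg is Alpha–Bravo at 459.3 km.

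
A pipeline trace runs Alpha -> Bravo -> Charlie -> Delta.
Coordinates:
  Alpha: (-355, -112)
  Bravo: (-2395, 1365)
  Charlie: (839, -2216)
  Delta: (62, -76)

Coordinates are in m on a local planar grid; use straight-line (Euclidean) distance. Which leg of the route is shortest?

Charlie–Delta

Leg distances:
Alpha→Bravo: 2518.6 m
Bravo→Charlie: 4825.2 m
Charlie→Delta: 2276.7 m
The shortest leg is Charlie–Delta at 2276.7 m.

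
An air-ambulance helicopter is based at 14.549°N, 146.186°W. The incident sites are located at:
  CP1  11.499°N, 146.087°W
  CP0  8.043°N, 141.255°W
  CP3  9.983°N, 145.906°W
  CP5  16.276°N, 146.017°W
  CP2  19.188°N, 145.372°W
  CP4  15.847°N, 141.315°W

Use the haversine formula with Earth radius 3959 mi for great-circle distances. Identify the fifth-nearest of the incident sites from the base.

Distance to each, sorted:
CP5: 119.9 mi
CP1: 210.9 mi
CP3: 316.1 mi
CP2: 325.0 mi
CP4: 336.9 mi
CP0: 560.0 mi
The fifth-nearest is CP4 at 336.9 mi.

CP4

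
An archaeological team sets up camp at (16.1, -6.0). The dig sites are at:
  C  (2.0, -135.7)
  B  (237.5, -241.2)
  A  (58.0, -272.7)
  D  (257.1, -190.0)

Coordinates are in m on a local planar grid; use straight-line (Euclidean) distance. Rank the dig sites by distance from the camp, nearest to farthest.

C, A, D, B

Distance from the camp at (16.1, -6.0) to each:
C (2.0, -135.7): 130.5 m
A (58.0, -272.7): 270.0 m
D (257.1, -190.0): 303.2 m
B (237.5, -241.2): 323.0 m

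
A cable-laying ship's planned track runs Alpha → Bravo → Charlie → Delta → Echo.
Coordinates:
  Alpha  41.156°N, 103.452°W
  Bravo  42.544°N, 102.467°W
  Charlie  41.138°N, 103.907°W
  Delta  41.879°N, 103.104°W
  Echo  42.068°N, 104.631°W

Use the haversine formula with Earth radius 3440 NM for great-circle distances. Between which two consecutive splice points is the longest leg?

Bravo–Charlie

Leg distances:
Alpha→Bravo: 94.3 NM
Bravo→Charlie: 106.2 NM
Charlie→Delta: 57.3 NM
Delta→Echo: 69.1 NM
The longest leg is Bravo–Charlie at 106.2 NM.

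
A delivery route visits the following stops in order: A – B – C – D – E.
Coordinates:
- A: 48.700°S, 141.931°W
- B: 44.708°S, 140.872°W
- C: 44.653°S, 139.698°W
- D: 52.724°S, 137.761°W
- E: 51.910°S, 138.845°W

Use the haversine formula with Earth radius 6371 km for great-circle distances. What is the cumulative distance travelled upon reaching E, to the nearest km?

Leg distances:
A→B: 451.2 km  (cumulative 451.2 km)
B→C: 93.0 km  (cumulative 544.2 km)
C→D: 908.6 km  (cumulative 1452.7 km)
D→E: 116.7 km  (cumulative 1569.5 km)
Cumulative distance at E ≈ 1569 km.

1569 km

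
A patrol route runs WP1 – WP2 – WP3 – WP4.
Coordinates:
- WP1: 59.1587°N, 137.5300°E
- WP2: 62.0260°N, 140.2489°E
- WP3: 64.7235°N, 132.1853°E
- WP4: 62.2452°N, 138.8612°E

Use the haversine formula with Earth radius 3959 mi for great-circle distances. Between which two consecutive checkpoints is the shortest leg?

WP1–WP2

Leg distances:
WP1→WP2: 218.5 mi
WP2→WP3: 311.2 mi
WP3→WP4: 267.6 mi
The shortest leg is WP1–WP2 at 218.5 mi.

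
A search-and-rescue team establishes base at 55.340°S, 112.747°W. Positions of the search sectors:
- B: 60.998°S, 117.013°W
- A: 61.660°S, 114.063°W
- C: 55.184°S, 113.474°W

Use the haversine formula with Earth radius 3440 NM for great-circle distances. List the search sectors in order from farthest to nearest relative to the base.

A, B, C

Distances from the base:
A 61.660°S, 114.063°W: 381.7 NM
B 60.998°S, 117.013°W: 365.4 NM
C 55.184°S, 113.474°W: 26.6 NM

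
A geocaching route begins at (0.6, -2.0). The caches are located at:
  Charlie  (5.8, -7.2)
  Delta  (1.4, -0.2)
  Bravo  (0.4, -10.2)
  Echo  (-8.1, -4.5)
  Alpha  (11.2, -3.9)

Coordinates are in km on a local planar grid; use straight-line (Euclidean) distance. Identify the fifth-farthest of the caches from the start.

Delta

Distance to each, sorted:
Alpha: 10.8 km
Echo: 9.1 km
Bravo: 8.2 km
Charlie: 7.4 km
Delta: 2.0 km
The fifth-farthest is Delta at 2.0 km.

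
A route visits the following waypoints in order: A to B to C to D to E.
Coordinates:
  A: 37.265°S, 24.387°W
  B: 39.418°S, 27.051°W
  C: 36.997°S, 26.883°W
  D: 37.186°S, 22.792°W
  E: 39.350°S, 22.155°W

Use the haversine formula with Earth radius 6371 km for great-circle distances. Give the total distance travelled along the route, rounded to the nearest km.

Leg distances:
A→B: 333.6 km  (cumulative 333.6 km)
B→C: 269.6 km  (cumulative 603.2 km)
C→D: 363.4 km  (cumulative 966.6 km)
D→E: 247.0 km  (cumulative 1213.6 km)
Total route length ≈ 1214 km.

1214 km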